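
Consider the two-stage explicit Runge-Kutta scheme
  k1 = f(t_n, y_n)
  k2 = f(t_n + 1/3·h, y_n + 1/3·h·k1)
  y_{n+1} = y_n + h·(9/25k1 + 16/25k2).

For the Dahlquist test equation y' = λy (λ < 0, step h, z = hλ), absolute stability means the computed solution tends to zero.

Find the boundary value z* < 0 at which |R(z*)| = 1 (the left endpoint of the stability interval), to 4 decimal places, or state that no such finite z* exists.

With y'=λy (z=hλ):
  k1=λy_n ⇒ h·k1=z·y_n;  k2=λ(1+1/3z)y_n ⇒ h·k2=z(1+1/3z)y_n
  y_{n+1}/y_n = 1 + 9/25z + 16/25z(1+1/3z) = 1 + z + 16/75z²
  ⇒ R(z) = 1 + z + 16/75z².

Need |R(x)|<1, x<0.
x=-1.22: |R|=0.0975
R=1: x+16/75x²=0 ⇒ x=−75/16=-4.6875; min R=1−1/(4·16/75)=-0.1719>−1
Confirm numerically:
  x=-4.317: |R|=0.65878 <1
  x=-3.149: |R|=0.03354 <1
  x=-2.554: |R|=0.16244 <1
  x=-1.956: |R|=0.13980 <1
  x=-4.985: |R|=1.31638 >1
  x=-4.875: |R|=1.19500 >1
  x=-4.823: |R|=1.13942 >1
Interval (-4.6875, 0).

left endpoint -4.6875.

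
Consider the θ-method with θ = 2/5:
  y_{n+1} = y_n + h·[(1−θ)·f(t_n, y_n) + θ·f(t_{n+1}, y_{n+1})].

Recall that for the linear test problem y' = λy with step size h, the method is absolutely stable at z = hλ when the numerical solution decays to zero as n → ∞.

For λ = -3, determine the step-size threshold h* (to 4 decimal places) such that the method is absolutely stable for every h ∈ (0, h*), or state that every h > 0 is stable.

(-10.0000,0); λ=-3 ⇒ h* = (10)/3 = 3.3333.

With y'=λy (z=hλ):
  y_{n+1} = y_n + z·[3/5·y_n + 2/5·y_{n+1}] ⇒ (1 − 2/5z)y_{n+1} = (1 + 3/5z)y_n
  R(z) = (1 + 3/5z)/(1 − 2/5z).

Need |R(x)|<1, x<0.
x=-1.19: |R|=0.1938
R=−1: 1+3/5x = −1+2/5x ⇒ -1/5x=2 ⇒ x=2/(-1/5)=-10.0000
Confirm numerically:
  x=-8.406: |R|=0.92692 <1
  x=-6.982: |R|=0.84086 <1
  x=-5.384: |R|=0.70726 <1
  x=-10.265: |R|=1.01038 >1
  x=-10.125: |R|=1.00495 >1
Interval (-10.0000, 0).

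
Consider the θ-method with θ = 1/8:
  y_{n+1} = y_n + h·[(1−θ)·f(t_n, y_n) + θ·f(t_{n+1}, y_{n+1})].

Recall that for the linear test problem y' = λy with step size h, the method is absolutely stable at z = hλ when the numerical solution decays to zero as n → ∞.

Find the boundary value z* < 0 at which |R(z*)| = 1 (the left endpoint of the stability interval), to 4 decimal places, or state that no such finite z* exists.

On y'=λy, z=hλ:
  y_{n+1} = y_n + z·[7/8·y_n + 1/8·y_{n+1}] ⇒ (1 − 1/8z)y_{n+1} = (1 + 7/8z)y_n
  Hence R(z) = (1 + 7/8z)/(1 − 1/8z).

Boundary: |R(x)|=1, x<0.
x=-0.39: |R|=0.6281
R=−1: 1+7/8x = −1+1/8x ⇒ -3/4x=2 ⇒ x=2/(-3/4)=-2.6667
Confirm numerically:
  x=-2.646: |R|=0.98835 <1
  x=-1.976: |R|=0.58460 <1
  x=-1.853: |R|=0.50452 <1
  x=-1.725: |R|=0.41902 <1
  x=-3.255: |R|=1.31364 >1
  x=-3.079: |R|=1.22331 >1
  x=-3.078: |R|=1.22278 >1
Interval (-2.6667, 0).

left endpoint -2.6667.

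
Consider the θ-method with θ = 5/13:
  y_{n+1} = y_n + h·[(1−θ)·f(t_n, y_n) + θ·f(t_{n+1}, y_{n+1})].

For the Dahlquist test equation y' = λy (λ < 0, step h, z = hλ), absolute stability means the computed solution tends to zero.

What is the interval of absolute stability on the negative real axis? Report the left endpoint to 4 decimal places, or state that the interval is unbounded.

z∈(-8.6667,0).

Test eqn y'=λy, z=hλ:
  y_{n+1} = y_n + z·[8/13·y_n + 5/13·y_{n+1}] ⇒ (1 − 5/13z)y_{n+1} = (1 + 8/13z)y_n
  R(z) = (1 + 8/13z)/(1 − 5/13z).

Need |R(x)|<1, x<0.
x=-0.94: |R|=0.3096
R=−1: 1+8/13x = −1+5/13x ⇒ -3/13x=2 ⇒ x=2/(-3/13)=-8.6667
Confirm numerically:
  x=-6.428: |R|=0.85122 <1
  x=-6.016: |R|=0.81541 <1
  x=-3.520: |R|=0.49542 <1
  x=-9.112: |R|=1.02281 >1
  x=-9.046: |R|=1.01954 >1
  x=-8.770: |R|=1.00545 >1
Interval (-8.6667, 0).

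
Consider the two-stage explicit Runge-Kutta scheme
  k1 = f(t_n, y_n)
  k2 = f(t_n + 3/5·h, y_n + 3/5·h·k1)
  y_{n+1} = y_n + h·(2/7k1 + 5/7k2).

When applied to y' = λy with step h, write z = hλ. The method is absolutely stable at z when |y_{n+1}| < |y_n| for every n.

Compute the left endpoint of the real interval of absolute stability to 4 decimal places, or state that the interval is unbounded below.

left endpoint -2.3333.

On y'=λy, z=hλ:
  k1=λy_n ⇒ h·k1=z·y_n;  k2=λ(1+3/5z)y_n ⇒ h·k2=z(1+3/5z)y_n
  y_{n+1}/y_n = 1 + 2/7z + 5/7z(1+3/5z) = 1 + z + 3/7z²
  Hence R(z) = 1 + z + 3/7z².

Solve |R(x)|<1 on ℝ⁻.
x=-1.17: |R|=0.4167
R=1: x+3/7x²=0 ⇒ x=−7/3=-2.3333; min R=1−1/(4·3/7)=0.4167>−1
Confirm numerically:
  x=-2.244: |R|=0.91409 <1
  x=-2.109: |R|=0.79723 <1
  x=-1.558: |R|=0.48230 <1
  x=-1.515: |R|=0.46867 <1
  x=-2.726: |R|=1.45875 >1
  x=-2.538: |R|=1.22262 >1
Stable set (-2.3333, 0).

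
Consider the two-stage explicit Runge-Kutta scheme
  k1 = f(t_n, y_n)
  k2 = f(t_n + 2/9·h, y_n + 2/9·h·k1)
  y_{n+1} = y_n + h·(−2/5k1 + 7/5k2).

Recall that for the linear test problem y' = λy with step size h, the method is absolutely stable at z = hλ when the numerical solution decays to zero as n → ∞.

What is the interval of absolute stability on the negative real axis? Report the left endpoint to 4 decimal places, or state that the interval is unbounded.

z∈(-3.2143,0).

Test eqn y'=λy, z=hλ:
  k1=λy_n ⇒ h·k1=z·y_n;  k2=λ(1+2/9z)y_n ⇒ h·k2=z(1+2/9z)y_n
  y_{n+1}/y_n = 1 − 2/5z + 7/5z(1+2/9z) = 1 + z + 14/45z²
  R(z) = 1 + z + 14/45z².

Need |R(x)|<1, x<0.
x=-0.56: |R|=0.5376
R=1: x+14/45x²=0 ⇒ x=−45/14=-3.2143; min R=1−1/(4·14/45)=0.1964>−1
Confirm numerically:
  x=-2.261: |R|=0.32944 <1
  x=-1.918: |R|=0.22649 <1
  x=-1.563: |R|=0.19703 <1
  x=-3.611: |R|=1.44568 >1
  x=-3.610: |R|=1.44443 >1
Stable set (-3.2143, 0).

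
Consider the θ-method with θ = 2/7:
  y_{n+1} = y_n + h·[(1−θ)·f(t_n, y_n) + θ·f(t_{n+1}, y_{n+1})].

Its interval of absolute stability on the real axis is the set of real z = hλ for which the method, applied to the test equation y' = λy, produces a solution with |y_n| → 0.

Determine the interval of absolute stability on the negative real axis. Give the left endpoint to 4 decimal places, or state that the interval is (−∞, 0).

z∈(-4.6667,0).

Test eqn y'=λy, z=hλ:
  y_{n+1} = y_n + z·[5/7·y_n + 2/7·y_{n+1}] ⇒ (1 − 2/7z)y_{n+1} = (1 + 5/7z)y_n
  ⇒ R(z) = (1 + 5/7z)/(1 − 2/7z).

Find x<0 with |R(x)|<1.
x=-1.14: |R|=0.1401
R=−1: 1+5/7x = −1+2/7x ⇒ -3/7x=2 ⇒ x=2/(-3/7)=-4.6667
Confirm numerically:
  x=-4.539: |R|=0.97618 <1
  x=-3.744: |R|=0.80895 <1
  x=-2.637: |R|=0.50391 <1
  x=-5.081: |R|=1.07243 >1
  x=-4.838: |R|=1.03082 >1
Interval (-4.6667, 0).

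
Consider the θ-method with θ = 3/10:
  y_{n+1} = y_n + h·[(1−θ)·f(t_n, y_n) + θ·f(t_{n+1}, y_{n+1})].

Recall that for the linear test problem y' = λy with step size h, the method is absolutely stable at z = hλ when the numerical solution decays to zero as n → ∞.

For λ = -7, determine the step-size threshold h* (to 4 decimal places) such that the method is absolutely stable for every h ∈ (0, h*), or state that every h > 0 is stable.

With y'=λy (z=hλ):
  y_{n+1} = y_n + z·[7/10·y_n + 3/10·y_{n+1}] ⇒ (1 − 3/10z)y_{n+1} = (1 + 7/10z)y_n
  Hence R(z) = (1 + 7/10z)/(1 − 3/10z).

Solve |R(x)|<1 on ℝ⁻.
x=-0.52: |R|=0.5502
R=−1: 1+7/10x = −1+3/10x ⇒ -2/5x=2 ⇒ x=2/(-2/5)=-5.0000
Confirm numerically:
  x=-4.570: |R|=0.92746 <1
  x=-2.889: |R|=0.54765 <1
  x=-2.806: |R|=0.52351 <1
  x=-2.802: |R|=0.52233 <1
  x=-5.518: |R|=1.07803 >1
  x=-5.495: |R|=1.07476 >1
  x=-5.356: |R|=1.05463 >1
So |R|<1 on (-5.0000, 0).

(-5.0000,0); λ=-7 ⇒ h* = (5)/7 = 0.7143.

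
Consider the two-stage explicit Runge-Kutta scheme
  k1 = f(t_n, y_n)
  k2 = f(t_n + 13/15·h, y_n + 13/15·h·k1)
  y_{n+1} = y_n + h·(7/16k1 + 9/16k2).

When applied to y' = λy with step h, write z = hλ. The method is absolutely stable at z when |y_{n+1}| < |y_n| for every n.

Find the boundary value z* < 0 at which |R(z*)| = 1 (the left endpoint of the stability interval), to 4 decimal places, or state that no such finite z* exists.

left endpoint -2.0513.

Test eqn y'=λy, z=hλ:
  k1=λy_n ⇒ h·k1=z·y_n;  k2=λ(1+13/15z)y_n ⇒ h·k2=z(1+13/15z)y_n
  y_{n+1}/y_n = 1 + 7/16z + 9/16z(1+13/15z) = 1 + z + 39/80z²
  ⇒ R(z) = 1 + z + 39/80z².

Find x<0 with |R(x)|<1.
x=-1.06: |R|=0.4878
R=1: x+39/80x²=0 ⇒ x=−80/39=-2.0513; min R=1−1/(4·39/80)=0.4872>−1
Confirm numerically:
  x=-1.866: |R|=0.83145 <1
  x=-1.721: |R|=0.72290 <1
  x=-0.890: |R|=0.49615 <1
  x=-2.568: |R|=1.64688 >1
  x=-2.274: |R|=1.24690 >1
  x=-2.186: |R|=1.14357 >1
Interval (-2.0513, 0).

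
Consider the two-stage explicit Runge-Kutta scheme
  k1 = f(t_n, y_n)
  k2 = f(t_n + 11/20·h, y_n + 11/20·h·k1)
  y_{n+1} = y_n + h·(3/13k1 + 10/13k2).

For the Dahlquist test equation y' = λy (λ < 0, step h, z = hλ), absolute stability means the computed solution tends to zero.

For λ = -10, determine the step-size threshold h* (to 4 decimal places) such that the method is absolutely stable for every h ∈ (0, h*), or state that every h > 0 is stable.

With y'=λy (z=hλ):
  k1=λy_n ⇒ h·k1=z·y_n;  k2=λ(1+11/20z)y_n ⇒ h·k2=z(1+11/20z)y_n
  y_{n+1}/y_n = 1 + 3/13z + 10/13z(1+11/20z) = 1 + z + 11/26z²
  Hence R(z) = 1 + z + 11/26z².

Find x<0 with |R(x)|<1.
x=-1.78: |R|=0.5605
R=1: x+11/26x²=0 ⇒ x=−26/11=-2.3636; min R=1−1/(4·11/26)=0.4091>−1
Confirm numerically:
  x=-2.337: |R|=0.97366 <1
  x=-2.202: |R|=0.84942 <1
  x=-1.985: |R|=0.68202 <1
  x=-1.127: |R|=0.41036 <1
  x=-2.937: |R|=1.71245 >1
  x=-2.791: |R|=1.50463 >1
Interval (-2.3636, 0).

(-2.3636,0); λ=-10 ⇒ h* = (26/11)/10 = 0.2364.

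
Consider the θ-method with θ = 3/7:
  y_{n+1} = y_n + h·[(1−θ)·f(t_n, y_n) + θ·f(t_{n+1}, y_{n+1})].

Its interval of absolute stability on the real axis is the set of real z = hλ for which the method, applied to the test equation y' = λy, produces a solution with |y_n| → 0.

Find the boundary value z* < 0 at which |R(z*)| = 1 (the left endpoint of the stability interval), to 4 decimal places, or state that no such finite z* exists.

z* = -14.0000.

Set f=λy, z=hλ:
  y_{n+1} = y_n + z·[4/7·y_n + 3/7·y_{n+1}] ⇒ (1 − 3/7z)y_{n+1} = (1 + 4/7z)y_n
  Hence R(z) = (1 + 4/7z)/(1 − 3/7z).

Find x<0 with |R(x)|<1.
x=-0.33: |R|=0.7109
R=−1: 1+4/7x = −1+3/7x ⇒ -1/7x=2 ⇒ x=2/(-1/7)=-14.0000
Confirm numerically:
  x=-13.953: |R|=0.99904 <1
  x=-13.879: |R|=0.99751 <1
  x=-12.840: |R|=0.97452 <1
  x=-9.009: |R|=0.85332 <1
  x=-14.456: |R|=1.00905 >1
  x=-14.343: |R|=1.00686 >1
  x=-14.336: |R|=1.00672 >1
Stable set (-14.0000, 0).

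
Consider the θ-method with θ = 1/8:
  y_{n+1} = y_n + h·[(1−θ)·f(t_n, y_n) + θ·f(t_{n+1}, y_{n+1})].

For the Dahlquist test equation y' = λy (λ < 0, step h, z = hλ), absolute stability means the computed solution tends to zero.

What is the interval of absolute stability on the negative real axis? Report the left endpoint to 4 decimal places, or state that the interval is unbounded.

Set f=λy, z=hλ:
  y_{n+1} = y_n + z·[7/8·y_n + 1/8·y_{n+1}] ⇒ (1 − 1/8z)y_{n+1} = (1 + 7/8z)y_n
  so R(z) = (1 + 7/8z)/(1 − 1/8z).

Boundary: |R(x)|=1, x<0.
x=-0.32: |R|=0.6923
R=−1: 1+7/8x = −1+1/8x ⇒ -3/4x=2 ⇒ x=2/(-3/4)=-2.6667
Confirm numerically:
  x=-2.277: |R|=0.77250 <1
  x=-1.953: |R|=0.56978 <1
  x=-1.925: |R|=0.55164 <1
  x=-1.835: |R|=0.49263 <1
  x=-3.201: |R|=1.28622 >1
  x=-2.724: |R|=1.03208 >1
  x=-2.713: |R|=1.02595 >1
So |R|<1 on (-2.6667, 0).

(-2.6667, 0).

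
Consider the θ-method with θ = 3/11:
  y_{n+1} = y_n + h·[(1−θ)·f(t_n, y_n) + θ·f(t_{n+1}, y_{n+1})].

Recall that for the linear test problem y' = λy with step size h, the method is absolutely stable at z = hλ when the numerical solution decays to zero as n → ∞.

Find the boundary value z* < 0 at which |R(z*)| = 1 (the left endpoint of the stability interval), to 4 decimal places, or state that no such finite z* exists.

With y'=λy (z=hλ):
  y_{n+1} = y_n + z·[8/11·y_n + 3/11·y_{n+1}] ⇒ (1 − 3/11z)y_{n+1} = (1 + 8/11z)y_n
  R(z) = (1 + 8/11z)/(1 − 3/11z).

Boundary: |R(x)|=1, x<0.
x=-1.15: |R|=0.1246
R=−1: 1+8/11x = −1+3/11x ⇒ -5/11x=2 ⇒ x=2/(-5/11)=-4.4000
Confirm numerically:
  x=-4.292: |R|=0.97738 <1
  x=-3.038: |R|=0.66143 <1
  x=-3.031: |R|=0.65933 <1
  x=-2.627: |R|=0.53048 <1
  x=-4.629: |R|=1.04601 >1
  x=-4.591: |R|=1.03855 >1
So |R|<1 on (-4.4000, 0).

left endpoint -4.4000.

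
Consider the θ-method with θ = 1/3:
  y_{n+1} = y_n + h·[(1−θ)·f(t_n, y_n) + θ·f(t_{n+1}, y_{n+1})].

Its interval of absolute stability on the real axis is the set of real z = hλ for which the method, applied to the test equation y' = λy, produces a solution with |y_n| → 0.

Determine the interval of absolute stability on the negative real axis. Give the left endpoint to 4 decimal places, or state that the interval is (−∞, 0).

On y'=λy, z=hλ:
  y_{n+1} = y_n + z·[2/3·y_n + 1/3·y_{n+1}] ⇒ (1 − 1/3z)y_{n+1} = (1 + 2/3z)y_n
  Hence R(z) = (1 + 2/3z)/(1 − 1/3z).

Find x<0 with |R(x)|<1.
x=-0.31: |R|=0.7190
R=−1: 1+2/3x = −1+1/3x ⇒ -1/3x=2 ⇒ x=2/(-1/3)=-6.0000
Confirm numerically:
  x=-5.843: |R|=0.98225 <1
  x=-5.249: |R|=0.90896 <1
  x=-4.909: |R|=0.86206 <1
  x=-4.470: |R|=0.79518 <1
  x=-6.440: |R|=1.04661 >1
  x=-6.322: |R|=1.03454 >1
So |R|<1 on (-6.0000, 0).

z∈(-6.0000,0).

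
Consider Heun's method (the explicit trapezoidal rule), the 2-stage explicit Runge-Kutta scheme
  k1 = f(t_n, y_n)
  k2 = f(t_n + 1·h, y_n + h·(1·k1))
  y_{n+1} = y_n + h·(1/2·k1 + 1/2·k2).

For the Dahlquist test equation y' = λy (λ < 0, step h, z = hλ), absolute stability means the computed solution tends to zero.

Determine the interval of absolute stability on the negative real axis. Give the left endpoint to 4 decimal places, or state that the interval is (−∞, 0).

Set f=λy, z=hλ:
  order 2, 2-stage ⇒ R(z)=1+z+z^2/2
  (e.g. R(-0.84)=0.51280, |R|=0.51280)

Boundary: |R(x)|=1, x<0.
x=-0.84: |R|=0.5128
|R(-2.07)|=1.0724 |R(-1.96)|=0.9608 |R(-0.79)|=0.5221
Bisect:
  x_lo=-2.3890 |R|=1.4647  x_hi=-0.3084 |R|=0.7391
  mid=-1.34874 |R|=0.56081 →hi
  mid=-1.86889 |R|=0.87749 →hi
  mid=-2.12897 |R|=1.13728 →lo
  mid=-1.99893 |R|=0.99893 →hi
  mid=-2.06395 |R|=1.06599 →lo
  mid=-2.03144 |R|=1.03193 →lo
  mid=-2.01518 |R|=1.01530 →lo
  ...
  [-2.00007,-1.99995] ⇒ x*=-2.0000
Interval (-2.0000, 0).

z∈(-2.0000,0).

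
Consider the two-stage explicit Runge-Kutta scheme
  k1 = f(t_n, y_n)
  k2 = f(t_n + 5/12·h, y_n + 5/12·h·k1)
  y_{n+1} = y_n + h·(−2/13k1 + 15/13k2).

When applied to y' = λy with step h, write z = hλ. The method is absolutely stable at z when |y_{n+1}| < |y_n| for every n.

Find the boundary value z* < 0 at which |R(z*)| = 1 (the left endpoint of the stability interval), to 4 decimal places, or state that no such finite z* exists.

Set f=λy, z=hλ:
  k1=λy_n ⇒ h·k1=z·y_n;  k2=λ(1+5/12z)y_n ⇒ h·k2=z(1+5/12z)y_n
  y_{n+1}/y_n = 1 − 2/13z + 15/13z(1+5/12z) = 1 + z + 25/52z²
  Hence R(z) = 1 + z + 25/52z².

Find x<0 with |R(x)|<1.
x=-0.99: |R|=0.4812
R=1: x+25/52x²=0 ⇒ x=−52/25=-2.0800; min R=1−1/(4·25/52)=0.4800>−1
Confirm numerically:
  x=-1.795: |R|=0.75405 <1
  x=-1.732: |R|=0.71022 <1
  x=-1.338: |R|=0.52269 <1
  x=-0.936: |R|=0.48520 <1
  x=-2.485: |R|=1.48386 >1
  x=-2.402: |R|=1.37185 >1
Stable set (-2.0800, 0).

z* = -2.0800.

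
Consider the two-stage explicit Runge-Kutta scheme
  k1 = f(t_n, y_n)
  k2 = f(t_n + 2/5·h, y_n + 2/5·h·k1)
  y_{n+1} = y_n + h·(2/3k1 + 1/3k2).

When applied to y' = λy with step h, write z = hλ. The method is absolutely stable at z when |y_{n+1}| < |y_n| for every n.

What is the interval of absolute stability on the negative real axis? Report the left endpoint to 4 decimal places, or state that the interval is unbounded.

On y'=λy, z=hλ:
  k1=λy_n ⇒ h·k1=z·y_n;  k2=λ(1+2/5z)y_n ⇒ h·k2=z(1+2/5z)y_n
  y_{n+1}/y_n = 1 + 2/3z + 1/3z(1+2/5z) = 1 + z + 2/15z²
  R(z) = 1 + z + 2/15z².

Boundary: |R(x)|=1, x<0.
x=-0.41: |R|=0.6124
R=1: x+2/15x²=0 ⇒ x=−15/2=-7.5000; min R=1−1/(4·2/15)=-0.8750>−1
Confirm numerically:
  x=-6.806: |R|=0.37022 <1
  x=-6.346: |R|=0.02356 <1
  x=-6.305: |R|=0.00460 <1
  x=-6.302: |R|=0.00664 <1
  x=-8.096: |R|=1.64336 >1
  x=-8.049: |R|=1.58919 >1
  x=-7.887: |R|=1.40697 >1
Stable set (-7.5000, 0).

z∈(-7.5000,0).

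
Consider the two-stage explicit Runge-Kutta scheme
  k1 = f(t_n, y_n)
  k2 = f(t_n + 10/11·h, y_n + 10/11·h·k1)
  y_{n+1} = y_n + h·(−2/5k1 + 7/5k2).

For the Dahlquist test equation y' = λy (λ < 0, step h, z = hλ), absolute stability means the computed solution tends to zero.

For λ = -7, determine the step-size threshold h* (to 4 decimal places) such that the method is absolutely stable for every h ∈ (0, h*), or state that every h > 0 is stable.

Test eqn y'=λy, z=hλ:
  k1=λy_n ⇒ h·k1=z·y_n;  k2=λ(1+10/11z)y_n ⇒ h·k2=z(1+10/11z)y_n
  y_{n+1}/y_n = 1 − 2/5z + 7/5z(1+10/11z) = 1 + z + 14/11z²
  Hence R(z) = 1 + z + 14/11z².

Find x<0 with |R(x)|<1.
x=-1.41: |R|=2.1203
R=1: x+14/11x²=0 ⇒ x=−11/14=-0.7857; min R=1−1/(4·14/11)=0.8036>−1
Confirm numerically:
  x=-0.574: |R|=0.84533 <1
  x=-0.426: |R|=0.80497 <1
  x=-0.425: |R|=0.80489 <1
  x=-1.181: |R|=1.59415 >1
  x=-1.142: |R|=1.51785 >1
So |R|<1 on (-0.7857, 0).

(-0.7857,0); λ=-7 ⇒ h* = (11/14)/7 = 0.1122.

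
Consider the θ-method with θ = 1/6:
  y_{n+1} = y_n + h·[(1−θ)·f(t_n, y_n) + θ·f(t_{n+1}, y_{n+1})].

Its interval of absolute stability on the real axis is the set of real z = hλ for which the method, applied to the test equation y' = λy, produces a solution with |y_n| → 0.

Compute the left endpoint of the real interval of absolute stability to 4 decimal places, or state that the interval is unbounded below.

Set f=λy, z=hλ:
  y_{n+1} = y_n + z·[5/6·y_n + 1/6·y_{n+1}] ⇒ (1 − 1/6z)y_{n+1} = (1 + 5/6z)y_n
  so R(z) = (1 + 5/6z)/(1 − 1/6z).

Need |R(x)|<1, x<0.
x=-1.68: |R|=0.3125
R=−1: 1+5/6x = −1+1/6x ⇒ -2/3x=2 ⇒ x=2/(-2/3)=-3.0000
Confirm numerically:
  x=-2.686: |R|=0.85540 <1
  x=-1.854: |R|=0.41635 <1
  x=-1.725: |R|=0.33981 <1
  x=-1.592: |R|=0.25817 <1
  x=-3.568: |R|=1.23746 >1
  x=-3.407: |R|=1.17306 >1
  x=-3.354: |R|=1.15138 >1
Stable set (-3.0000, 0).

left endpoint -3.0000.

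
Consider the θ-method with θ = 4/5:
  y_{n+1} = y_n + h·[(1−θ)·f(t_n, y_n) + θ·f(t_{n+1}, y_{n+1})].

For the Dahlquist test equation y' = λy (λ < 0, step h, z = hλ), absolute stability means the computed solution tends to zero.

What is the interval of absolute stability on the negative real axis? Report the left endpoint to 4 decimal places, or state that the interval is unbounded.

Test eqn y'=λy, z=hλ:
  y_{n+1} = y_n + z·[1/5·y_n + 4/5·y_{n+1}] ⇒ (1 − 4/5z)y_{n+1} = (1 + 1/5z)y_n
  R(z) = (1 + 1/5z)/(1 − 4/5z).

Solve |R(x)|<1 on ℝ⁻.
x=-0.6: |R|=0.5946
x=-2: |R|=0.2308
x=-10: |R|=0.1111
x=-100: |R|=0.2346
θ=4/5≥1/2 ⇒ |1+1/5x|<|1−4/5x| ∀x<0 ⇒ interval (−∞,0).

interval (−∞, 0).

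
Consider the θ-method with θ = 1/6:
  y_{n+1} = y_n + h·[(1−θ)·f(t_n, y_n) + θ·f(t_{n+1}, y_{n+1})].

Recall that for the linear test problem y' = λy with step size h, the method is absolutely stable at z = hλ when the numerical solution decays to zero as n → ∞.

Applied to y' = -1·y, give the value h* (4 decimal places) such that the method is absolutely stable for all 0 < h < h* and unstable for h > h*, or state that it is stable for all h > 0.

Set f=λy, z=hλ:
  y_{n+1} = y_n + z·[5/6·y_n + 1/6·y_{n+1}] ⇒ (1 − 1/6z)y_{n+1} = (1 + 5/6z)y_n
  Hence R(z) = (1 + 5/6z)/(1 − 1/6z).

Boundary: |R(x)|=1, x<0.
x=-0.58: |R|=0.4711
R=−1: 1+5/6x = −1+1/6x ⇒ -2/3x=2 ⇒ x=2/(-2/3)=-3.0000
Confirm numerically:
  x=-2.970: |R|=0.98662 <1
  x=-2.558: |R|=0.79341 <1
  x=-2.063: |R|=0.53516 <1
  x=-1.621: |R|=0.27621 <1
  x=-3.343: |R|=1.14685 >1
  x=-3.116: |R|=1.05090 >1
Stable set (-3.0000, 0).

(-3.0000,0); λ=-1 ⇒ h* = (3)/1 = 3.0000.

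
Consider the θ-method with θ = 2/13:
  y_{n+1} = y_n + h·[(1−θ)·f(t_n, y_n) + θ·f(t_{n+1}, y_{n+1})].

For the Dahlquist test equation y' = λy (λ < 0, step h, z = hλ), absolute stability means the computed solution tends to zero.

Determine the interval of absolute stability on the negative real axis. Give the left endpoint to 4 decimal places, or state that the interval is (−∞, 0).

Set f=λy, z=hλ:
  y_{n+1} = y_n + z·[11/13·y_n + 2/13·y_{n+1}] ⇒ (1 − 2/13z)y_{n+1} = (1 + 11/13z)y_n
  so R(z) = (1 + 11/13z)/(1 − 2/13z).

Solve |R(x)|<1 on ℝ⁻.
x=-0.4: |R|=0.6232
R=−1: 1+11/13x = −1+2/13x ⇒ -9/13x=2 ⇒ x=2/(-9/13)=-2.8889
Confirm numerically:
  x=-2.678: |R|=0.89660 <1
  x=-2.419: |R|=0.76292 <1
  x=-2.344: |R|=0.72275 <1
  x=-2.236: |R|=0.66369 <1
  x=-3.260: |R|=1.17111 >1
  x=-3.177: |R|=1.13398 >1
Interval (-2.8889, 0).

(-2.8889, 0).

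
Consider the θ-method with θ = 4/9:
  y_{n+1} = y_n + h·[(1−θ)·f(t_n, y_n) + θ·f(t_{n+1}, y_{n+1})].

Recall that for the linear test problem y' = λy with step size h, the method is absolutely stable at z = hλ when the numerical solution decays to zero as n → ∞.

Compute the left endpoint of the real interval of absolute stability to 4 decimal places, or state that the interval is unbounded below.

left endpoint -18.0000.

With y'=λy (z=hλ):
  y_{n+1} = y_n + z·[5/9·y_n + 4/9·y_{n+1}] ⇒ (1 − 4/9z)y_{n+1} = (1 + 5/9z)y_n
  ⇒ R(z) = (1 + 5/9z)/(1 − 4/9z).

Find x<0 with |R(x)|<1.
x=-0.61: |R|=0.5201
R=−1: 1+5/9x = −1+4/9x ⇒ -1/9x=2 ⇒ x=2/(-1/9)=-18.0000
Confirm numerically:
  x=-15.793: |R|=0.96942 <1
  x=-13.846: |R|=0.93548 <1
  x=-11.163: |R|=0.87257 <1
  x=-9.550: |R|=0.82097 <1
  x=-18.516: |R|=1.00621 >1
  x=-18.112: |R|=1.00138 >1
Interval (-18.0000, 0).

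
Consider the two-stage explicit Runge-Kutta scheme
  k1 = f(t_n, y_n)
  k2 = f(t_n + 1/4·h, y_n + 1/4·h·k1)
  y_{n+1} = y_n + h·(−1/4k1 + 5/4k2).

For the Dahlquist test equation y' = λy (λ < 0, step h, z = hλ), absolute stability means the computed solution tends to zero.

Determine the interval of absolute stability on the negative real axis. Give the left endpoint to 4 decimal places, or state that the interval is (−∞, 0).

z∈(-3.2000,0).

Test eqn y'=λy, z=hλ:
  k1=λy_n ⇒ h·k1=z·y_n;  k2=λ(1+1/4z)y_n ⇒ h·k2=z(1+1/4z)y_n
  y_{n+1}/y_n = 1 − 1/4z + 5/4z(1+1/4z) = 1 + z + 5/16z²
  so R(z) = 1 + z + 5/16z².

Boundary: |R(x)|=1, x<0.
x=-0.91: |R|=0.3488
R=1: x+5/16x²=0 ⇒ x=−16/5=-3.2000; min R=1−1/(4·5/16)=0.2000>−1
Confirm numerically:
  x=-2.319: |R|=0.36155 <1
  x=-2.296: |R|=0.35138 <1
  x=-1.313: |R|=0.22574 <1
  x=-3.719: |R|=1.60318 >1
  x=-3.714: |R|=1.59656 >1
  x=-3.419: |R|=1.23399 >1
Stable set (-3.2000, 0).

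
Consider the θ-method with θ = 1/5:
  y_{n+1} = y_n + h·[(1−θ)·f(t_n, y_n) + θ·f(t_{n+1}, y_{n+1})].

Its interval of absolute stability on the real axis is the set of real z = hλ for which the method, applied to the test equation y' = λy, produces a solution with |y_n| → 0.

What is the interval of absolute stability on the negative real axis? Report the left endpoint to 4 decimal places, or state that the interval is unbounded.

(-3.3333, 0).

With y'=λy (z=hλ):
  y_{n+1} = y_n + z·[4/5·y_n + 1/5·y_{n+1}] ⇒ (1 − 1/5z)y_{n+1} = (1 + 4/5z)y_n
  Hence R(z) = (1 + 4/5z)/(1 − 1/5z).

Boundary: |R(x)|=1, x<0.
x=-1.06: |R|=0.1254
R=−1: 1+4/5x = −1+1/5x ⇒ -3/5x=2 ⇒ x=2/(-3/5)=-3.3333
Confirm numerically:
  x=-2.685: |R|=0.74691 <1
  x=-2.574: |R|=0.69923 <1
  x=-1.482: |R|=0.14317 <1
  x=-3.813: |R|=1.16328 >1
  x=-3.716: |R|=1.13171 >1
  x=-3.464: |R|=1.04631 >1
Interval (-3.3333, 0).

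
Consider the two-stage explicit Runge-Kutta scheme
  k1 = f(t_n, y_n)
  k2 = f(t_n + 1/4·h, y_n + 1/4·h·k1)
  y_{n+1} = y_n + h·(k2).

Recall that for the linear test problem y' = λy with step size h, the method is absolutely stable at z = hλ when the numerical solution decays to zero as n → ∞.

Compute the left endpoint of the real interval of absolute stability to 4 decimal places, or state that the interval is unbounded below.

Test eqn y'=λy, z=hλ:
  k1=λy_n ⇒ h·k1=z·y_n;  k2=λ(1+1/4z)y_n ⇒ h·k2=z(1+1/4z)y_n
  y_{n+1}/y_n = 1 + z(1+1/4z) = 1 + z + 1/4z²
  R(z) = 1 + z + 1/4z².

Need |R(x)|<1, x<0.
x=-0.62: |R|=0.4761
R=1: x+1/4x²=0 ⇒ x=−4=-4.0000; min R=1−1/(4·1/4)=0.0000>−1
Confirm numerically:
  x=-3.808: |R|=0.81722 <1
  x=-2.742: |R|=0.13764 <1
  x=-1.826: |R|=0.00757 <1
  x=-4.557: |R|=1.63456 >1
  x=-4.152: |R|=1.15778 >1
  x=-4.052: |R|=1.05268 >1
Stable set (-4.0000, 0).

z* = -4.0000.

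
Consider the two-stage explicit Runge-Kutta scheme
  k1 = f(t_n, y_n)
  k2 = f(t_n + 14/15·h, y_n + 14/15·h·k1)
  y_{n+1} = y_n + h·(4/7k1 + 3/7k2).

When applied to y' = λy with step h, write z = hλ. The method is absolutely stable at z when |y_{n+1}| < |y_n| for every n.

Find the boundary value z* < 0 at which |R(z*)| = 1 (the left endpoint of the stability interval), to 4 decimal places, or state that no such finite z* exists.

Test eqn y'=λy, z=hλ:
  k1=λy_n ⇒ h·k1=z·y_n;  k2=λ(1+14/15z)y_n ⇒ h·k2=z(1+14/15z)y_n
  y_{n+1}/y_n = 1 + 4/7z + 3/7z(1+14/15z) = 1 + z + 2/5z²
  R(z) = 1 + z + 2/5z².

Need |R(x)|<1, x<0.
x=-1.54: |R|=0.4086
R=1: x+2/5x²=0 ⇒ x=−5/2=-2.5000; min R=1−1/(4·2/5)=0.3750>−1
Confirm numerically:
  x=-1.872: |R|=0.52975 <1
  x=-1.859: |R|=0.52335 <1
  x=-1.575: |R|=0.41725 <1
  x=-1.430: |R|=0.38796 <1
  x=-2.966: |R|=1.55286 >1
  x=-2.807: |R|=1.34470 >1
Stable set (-2.5000, 0).

z* = -2.5000.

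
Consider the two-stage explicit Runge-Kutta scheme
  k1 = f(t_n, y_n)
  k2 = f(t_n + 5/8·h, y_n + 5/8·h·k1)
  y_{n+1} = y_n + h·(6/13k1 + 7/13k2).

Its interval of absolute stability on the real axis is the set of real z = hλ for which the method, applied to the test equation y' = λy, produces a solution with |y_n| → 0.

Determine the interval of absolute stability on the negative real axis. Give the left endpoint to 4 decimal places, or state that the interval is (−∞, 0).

Set f=λy, z=hλ:
  k1=λy_n ⇒ h·k1=z·y_n;  k2=λ(1+5/8z)y_n ⇒ h·k2=z(1+5/8z)y_n
  y_{n+1}/y_n = 1 + 6/13z + 7/13z(1+5/8z) = 1 + z + 35/104z²
  ⇒ R(z) = 1 + z + 35/104z².

Boundary: |R(x)|=1, x<0.
x=-0.76: |R|=0.4344
R=1: x+35/104x²=0 ⇒ x=−104/35=-2.9714; min R=1−1/(4·35/104)=0.2571>−1
Confirm numerically:
  x=-2.891: |R|=0.92175 <1
  x=-2.352: |R|=0.50970 <1
  x=-2.180: |R|=0.41937 <1
  x=-2.142: |R|=0.40209 <1
  x=-3.403: |R|=1.49425 >1
  x=-3.145: |R|=1.18371 >1
  x=-3.030: |R|=1.05973 >1
Stable set (-2.9714, 0).

z∈(-2.9714,0).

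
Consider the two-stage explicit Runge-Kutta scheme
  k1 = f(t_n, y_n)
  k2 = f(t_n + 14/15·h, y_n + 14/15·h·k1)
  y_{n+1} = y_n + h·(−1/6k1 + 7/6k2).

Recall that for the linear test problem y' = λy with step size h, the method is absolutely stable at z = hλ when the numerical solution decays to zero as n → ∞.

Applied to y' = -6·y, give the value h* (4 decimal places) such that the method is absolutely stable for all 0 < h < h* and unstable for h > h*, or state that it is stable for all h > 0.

On y'=λy, z=hλ:
  k1=λy_n ⇒ h·k1=z·y_n;  k2=λ(1+14/15z)y_n ⇒ h·k2=z(1+14/15z)y_n
  y_{n+1}/y_n = 1 − 1/6z + 7/6z(1+14/15z) = 1 + z + 49/45z²
  Hence R(z) = 1 + z + 49/45z².

Need |R(x)|<1, x<0.
x=-0.54: |R|=0.7775
R=1: x+49/45x²=0 ⇒ x=−45/49=-0.9184; min R=1−1/(4·49/45)=0.7704>−1
Confirm numerically:
  x=-0.721: |R|=0.84505 <1
  x=-0.681: |R|=0.82398 <1
  x=-0.657: |R|=0.81302 <1
  x=-0.520: |R|=0.77444 <1
  x=-1.460: |R|=1.86108 >1
  x=-1.175: |R|=1.32835 >1
Interval (-0.9184, 0).

(-0.9184,0); λ=-6 ⇒ h* = (45/49)/6 = 0.1531.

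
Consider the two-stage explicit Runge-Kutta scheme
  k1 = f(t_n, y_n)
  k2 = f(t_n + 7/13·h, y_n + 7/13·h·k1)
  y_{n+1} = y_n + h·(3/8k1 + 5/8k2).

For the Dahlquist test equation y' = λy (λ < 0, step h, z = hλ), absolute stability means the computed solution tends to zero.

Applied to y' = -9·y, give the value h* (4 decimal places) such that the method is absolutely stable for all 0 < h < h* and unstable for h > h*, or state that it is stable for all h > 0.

Set f=λy, z=hλ:
  k1=λy_n ⇒ h·k1=z·y_n;  k2=λ(1+7/13z)y_n ⇒ h·k2=z(1+7/13z)y_n
  y_{n+1}/y_n = 1 + 3/8z + 5/8z(1+7/13z) = 1 + z + 35/104z²
  Hence R(z) = 1 + z + 35/104z².

Need |R(x)|<1, x<0.
x=-0.91: |R|=0.3687
R=1: x+35/104x²=0 ⇒ x=−104/35=-2.9714; min R=1−1/(4·35/104)=0.2571>−1
Confirm numerically:
  x=-2.935: |R|=0.96402 <1
  x=-1.767: |R|=0.28377 <1
  x=-1.335: |R|=0.26479 <1
  x=-3.109: |R|=1.14394 >1
  x=-3.019: |R|=1.04833 >1
  x=-2.999: |R|=1.02783 >1
Interval (-2.9714, 0).

(-2.9714,0); λ=-9 ⇒ h* = (104/35)/9 = 0.3302.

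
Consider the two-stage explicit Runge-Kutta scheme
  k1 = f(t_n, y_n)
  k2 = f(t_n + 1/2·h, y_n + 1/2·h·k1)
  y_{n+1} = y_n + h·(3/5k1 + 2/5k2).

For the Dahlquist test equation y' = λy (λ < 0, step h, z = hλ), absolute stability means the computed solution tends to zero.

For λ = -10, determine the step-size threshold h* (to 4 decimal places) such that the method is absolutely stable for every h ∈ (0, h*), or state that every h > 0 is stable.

(-5.0000,0); λ=-10 ⇒ h* = (5)/10 = 0.5000.

Set f=λy, z=hλ:
  k1=λy_n ⇒ h·k1=z·y_n;  k2=λ(1+1/2z)y_n ⇒ h·k2=z(1+1/2z)y_n
  y_{n+1}/y_n = 1 + 3/5z + 2/5z(1+1/2z) = 1 + z + 1/5z²
  ⇒ R(z) = 1 + z + 1/5z².

Solve |R(x)|<1 on ℝ⁻.
x=-1.15: |R|=0.1145
R=1: x+1/5x²=0 ⇒ x=−5=-5.0000; min R=1−1/(4·1/5)=-0.2500>−1
Confirm numerically:
  x=-4.923: |R|=0.92419 <1
  x=-2.103: |R|=0.21848 <1
  x=-2.067: |R|=0.21250 <1
  x=-5.385: |R|=1.41464 >1
  x=-5.347: |R|=1.37108 >1
So |R|<1 on (-5.0000, 0).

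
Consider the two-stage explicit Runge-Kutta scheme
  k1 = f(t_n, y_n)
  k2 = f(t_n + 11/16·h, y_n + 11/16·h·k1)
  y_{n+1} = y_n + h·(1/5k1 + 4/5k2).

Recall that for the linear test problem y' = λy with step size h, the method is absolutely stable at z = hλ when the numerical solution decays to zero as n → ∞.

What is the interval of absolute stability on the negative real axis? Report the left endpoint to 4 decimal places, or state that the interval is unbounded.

Set f=λy, z=hλ:
  k1=λy_n ⇒ h·k1=z·y_n;  k2=λ(1+11/16z)y_n ⇒ h·k2=z(1+11/16z)y_n
  y_{n+1}/y_n = 1 + 1/5z + 4/5z(1+11/16z) = 1 + z + 11/20z²
  ⇒ R(z) = 1 + z + 11/20z².

Need |R(x)|<1, x<0.
x=-0.77: |R|=0.5561
R=1: x+11/20x²=0 ⇒ x=−20/11=-1.8182; min R=1−1/(4·11/20)=0.5455>−1
Confirm numerically:
  x=-1.556: |R|=0.77562 <1
  x=-1.292: |R|=0.62610 <1
  x=-1.025: |R|=0.55284 <1
  x=-2.077: |R|=1.29566 >1
  x=-2.076: |R|=1.29438 >1
Interval (-1.8182, 0).

(-1.8182, 0).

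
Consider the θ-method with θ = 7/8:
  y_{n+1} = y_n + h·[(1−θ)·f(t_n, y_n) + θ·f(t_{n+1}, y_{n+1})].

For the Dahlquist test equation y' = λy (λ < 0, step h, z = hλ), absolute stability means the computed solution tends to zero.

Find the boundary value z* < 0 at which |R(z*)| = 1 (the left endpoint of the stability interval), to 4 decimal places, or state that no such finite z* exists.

unbounded; (−∞, 0).

Test eqn y'=λy, z=hλ:
  y_{n+1} = y_n + z·[1/8·y_n + 7/8·y_{n+1}] ⇒ (1 − 7/8z)y_{n+1} = (1 + 1/8z)y_n
  so R(z) = (1 + 1/8z)/(1 − 7/8z).

Boundary: |R(x)|=1, x<0.
x=-0.62: |R|=0.5981
x=-2: |R|=0.2727
x=-10: |R|=0.0256
x=-100: |R|=0.1299
θ=7/8≥1/2 ⇒ |1+1/8x|<|1−7/8x| ∀x<0 ⇒ interval (−∞,0).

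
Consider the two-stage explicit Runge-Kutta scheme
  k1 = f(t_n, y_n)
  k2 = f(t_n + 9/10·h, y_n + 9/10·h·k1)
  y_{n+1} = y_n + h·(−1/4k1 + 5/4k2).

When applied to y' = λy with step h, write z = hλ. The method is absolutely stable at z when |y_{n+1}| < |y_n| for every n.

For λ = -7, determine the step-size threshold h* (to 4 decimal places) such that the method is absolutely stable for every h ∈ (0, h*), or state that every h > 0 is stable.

On y'=λy, z=hλ:
  k1=λy_n ⇒ h·k1=z·y_n;  k2=λ(1+9/10z)y_n ⇒ h·k2=z(1+9/10z)y_n
  y_{n+1}/y_n = 1 − 1/4z + 5/4z(1+9/10z) = 1 + z + 9/8z²
  ⇒ R(z) = 1 + z + 9/8z².

Boundary: |R(x)|=1, x<0.
x=-0.81: |R|=0.9281
R=1: x+9/8x²=0 ⇒ x=−8/9=-0.8889; min R=1−1/(4·9/8)=0.7778>−1
Confirm numerically:
  x=-0.803: |R|=0.92241 <1
  x=-0.718: |R|=0.86196 <1
  x=-0.543: |R|=0.78871 <1
  x=-1.410: |R|=1.82661 >1
  x=-1.114: |R|=1.28212 >1
  x=-1.072: |R|=1.22083 >1
Interval (-0.8889, 0).

(-0.8889,0); λ=-7 ⇒ h* = (8/9)/7 = 0.1270.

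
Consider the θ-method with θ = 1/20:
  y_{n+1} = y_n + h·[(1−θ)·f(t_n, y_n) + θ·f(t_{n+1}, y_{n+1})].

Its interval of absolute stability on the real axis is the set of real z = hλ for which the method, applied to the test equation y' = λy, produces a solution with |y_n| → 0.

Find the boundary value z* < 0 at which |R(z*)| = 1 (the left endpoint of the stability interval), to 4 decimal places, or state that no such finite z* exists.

Set f=λy, z=hλ:
  y_{n+1} = y_n + z·[19/20·y_n + 1/20·y_{n+1}] ⇒ (1 − 1/20z)y_{n+1} = (1 + 19/20z)y_n
  R(z) = (1 + 19/20z)/(1 − 1/20z).

Boundary: |R(x)|=1, x<0.
x=-1.03: |R|=0.0204
R=−1: 1+19/20x = −1+1/20x ⇒ -9/10x=2 ⇒ x=2/(-9/10)=-2.2222
Confirm numerically:
  x=-2.064: |R|=0.87092 <1
  x=-1.905: |R|=0.73933 <1
  x=-1.799: |R|=0.65053 <1
  x=-1.351: |R|=0.26551 <1
  x=-2.385: |R|=1.13089 >1
  x=-2.282: |R|=1.04829 >1
So |R|<1 on (-2.2222, 0).

z* = -2.2222.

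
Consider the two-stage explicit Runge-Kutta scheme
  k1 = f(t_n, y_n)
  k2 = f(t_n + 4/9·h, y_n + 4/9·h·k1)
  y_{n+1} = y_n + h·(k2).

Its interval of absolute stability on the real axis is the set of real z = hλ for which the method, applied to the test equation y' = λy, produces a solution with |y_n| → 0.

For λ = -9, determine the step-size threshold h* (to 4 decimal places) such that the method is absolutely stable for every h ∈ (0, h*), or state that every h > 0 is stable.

With y'=λy (z=hλ):
  k1=λy_n ⇒ h·k1=z·y_n;  k2=λ(1+4/9z)y_n ⇒ h·k2=z(1+4/9z)y_n
  y_{n+1}/y_n = 1 + z(1+4/9z) = 1 + z + 4/9z²
  Hence R(z) = 1 + z + 4/9z².

Solve |R(x)|<1 on ℝ⁻.
x=-0.55: |R|=0.5844
R=1: x+4/9x²=0 ⇒ x=−9/4=-2.2500; min R=1−1/(4·4/9)=0.4375>−1
Confirm numerically:
  x=-1.817: |R|=0.65033 <1
  x=-1.240: |R|=0.44338 <1
  x=-0.965: |R|=0.44888 <1
  x=-2.818: |R|=1.71139 >1
  x=-2.580: |R|=1.37840 >1
Stable set (-2.2500, 0).

(-2.2500,0); λ=-9 ⇒ h* = (9/4)/9 = 0.2500.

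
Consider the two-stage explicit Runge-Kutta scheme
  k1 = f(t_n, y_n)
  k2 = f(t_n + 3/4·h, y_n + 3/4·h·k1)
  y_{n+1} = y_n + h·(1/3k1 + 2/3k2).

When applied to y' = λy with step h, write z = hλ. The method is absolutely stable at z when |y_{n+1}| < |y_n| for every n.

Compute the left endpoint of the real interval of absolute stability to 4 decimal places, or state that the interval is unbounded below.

left endpoint -2.0000.

Test eqn y'=λy, z=hλ:
  k1=λy_n ⇒ h·k1=z·y_n;  k2=λ(1+3/4z)y_n ⇒ h·k2=z(1+3/4z)y_n
  y_{n+1}/y_n = 1 + 1/3z + 2/3z(1+3/4z) = 1 + z + 1/2z²
  Hence R(z) = 1 + z + 1/2z².

Find x<0 with |R(x)|<1.
x=-0.64: |R|=0.5648
R=1: x+1/2x²=0 ⇒ x=−2=-2.0000; min R=1−1/(4·1/2)=0.5000>−1
Confirm numerically:
  x=-1.766: |R|=0.79338 <1
  x=-1.300: |R|=0.54500 <1
  x=-1.059: |R|=0.50174 <1
  x=-2.526: |R|=1.66434 >1
  x=-2.065: |R|=1.06711 >1
Interval (-2.0000, 0).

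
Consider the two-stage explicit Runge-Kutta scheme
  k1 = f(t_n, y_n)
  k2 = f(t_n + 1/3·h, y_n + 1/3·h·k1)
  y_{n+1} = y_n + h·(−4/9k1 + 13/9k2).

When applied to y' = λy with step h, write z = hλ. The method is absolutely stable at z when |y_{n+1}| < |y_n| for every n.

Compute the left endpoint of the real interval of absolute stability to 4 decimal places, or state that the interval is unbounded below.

With y'=λy (z=hλ):
  k1=λy_n ⇒ h·k1=z·y_n;  k2=λ(1+1/3z)y_n ⇒ h·k2=z(1+1/3z)y_n
  y_{n+1}/y_n = 1 − 4/9z + 13/9z(1+1/3z) = 1 + z + 13/27z²
  Hence R(z) = 1 + z + 13/27z².

Find x<0 with |R(x)|<1.
x=-1.06: |R|=0.4810
R=1: x+13/27x²=0 ⇒ x=−27/13=-2.0769; min R=1−1/(4·13/27)=0.4808>−1
Confirm numerically:
  x=-1.313: |R|=0.51706 <1
  x=-1.295: |R|=0.51246 <1
  x=-1.268: |R|=0.50614 <1
  x=-1.036: |R|=0.48077 <1
  x=-2.520: |R|=1.53760 >1
  x=-2.374: |R|=1.33957 >1
  x=-2.332: |R|=1.28640 >1
So |R|<1 on (-2.0769, 0).

z* = -2.0769.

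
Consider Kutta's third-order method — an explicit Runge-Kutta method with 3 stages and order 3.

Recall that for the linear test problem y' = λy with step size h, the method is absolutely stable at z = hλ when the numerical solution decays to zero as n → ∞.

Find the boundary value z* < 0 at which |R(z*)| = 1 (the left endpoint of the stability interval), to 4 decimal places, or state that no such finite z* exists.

With y'=λy (z=hλ):
  order 3, 3-stage ⇒ R(z)=1+z+z^2/2+z^3/6
  (e.g. R(-1.67)=-0.05179, |R|=0.05179)

Need |R(x)|<1, x<0.
x=-1.67: |R|=0.0518
|R(-1.66)|=0.0446 |R(-1.11)|=0.2781 |R(-0.91)|=0.3785
Bisect:
  x_lo=-3.1025 |R|=2.2668  x_hi=-0.3794 |R|=0.6835
  mid=-1.74092 |R|=0.10491 →hi
  mid=-2.42169 |R|=0.85643 →hi
  mid=-2.76208 |R|=1.45955 →lo
  mid=-2.59188 |R|=1.13494 →lo
  mid=-2.50679 |R|=0.99023 →hi
  mid=-2.54933 |R|=1.06118 →lo
  mid=-2.52806 |R|=1.02536 →lo
  mid=-2.51742 |R|=1.00771 →lo
  ...
  [-2.51277,-2.51260] ⇒ x*=-2.5127
Interval (-2.5127, 0).

z* = -2.5127.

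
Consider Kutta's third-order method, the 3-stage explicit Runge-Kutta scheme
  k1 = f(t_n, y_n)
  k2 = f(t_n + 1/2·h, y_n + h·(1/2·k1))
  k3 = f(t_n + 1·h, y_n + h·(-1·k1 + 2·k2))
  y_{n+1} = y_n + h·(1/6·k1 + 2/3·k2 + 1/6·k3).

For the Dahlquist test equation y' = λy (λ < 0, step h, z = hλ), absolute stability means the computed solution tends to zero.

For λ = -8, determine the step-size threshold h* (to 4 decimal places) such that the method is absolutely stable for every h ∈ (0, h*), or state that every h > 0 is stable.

Set f=λy, z=hλ:
  order 3, 3-stage ⇒ R(z)=1+z+z^2/2+z^3/6
  (e.g. R(-0.87)=0.39870, |R|=0.39870)

Need |R(x)|<1, x<0.
x=-0.87: |R|=0.3987
|R(-2.83)|=1.6031 |R(-1.32)|=0.1679 |R(-0.72)|=0.4770
Bisect:
  x_lo=-3.0964 |R|=2.2504  x_hi=-0.3288 |R|=0.7193
  mid=-1.71262 |R|=0.08329 →hi
  mid=-2.40450 |R|=0.83067 →hi
  mid=-2.75044 |R|=1.43579 →lo
  mid=-2.57747 |R|=1.10964 →lo
  mid=-2.49099 |R|=0.96458 →hi
  mid=-2.53423 |R|=1.03567 →lo
  mid=-2.51261 |R|=0.99977 →hi
  mid=-2.52342 |R|=1.01763 →lo
  mid=-2.51801 |R|=1.00868 →lo
  mid=-2.51531 |R|=1.00422 →lo
  ...
  [-2.51278,-2.51261] ⇒ x*=-2.5127
So |R|<1 on (-2.5127, 0).

(-2.5127,0); λ=-8 ⇒ h* = 0.3141.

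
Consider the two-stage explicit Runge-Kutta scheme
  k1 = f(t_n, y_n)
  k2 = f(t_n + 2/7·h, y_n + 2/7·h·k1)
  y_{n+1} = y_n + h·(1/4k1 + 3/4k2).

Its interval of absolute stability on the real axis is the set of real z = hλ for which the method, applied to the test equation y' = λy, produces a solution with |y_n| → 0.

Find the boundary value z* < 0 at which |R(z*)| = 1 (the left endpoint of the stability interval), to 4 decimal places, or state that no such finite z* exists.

left endpoint -4.6667.

With y'=λy (z=hλ):
  k1=λy_n ⇒ h·k1=z·y_n;  k2=λ(1+2/7z)y_n ⇒ h·k2=z(1+2/7z)y_n
  y_{n+1}/y_n = 1 + 1/4z + 3/4z(1+2/7z) = 1 + z + 3/14z²
  ⇒ R(z) = 1 + z + 3/14z².

Boundary: |R(x)|=1, x<0.
x=-0.5: |R|=0.5536
R=1: x+3/14x²=0 ⇒ x=−14/3=-4.6667; min R=1−1/(4·3/14)=-0.1667>−1
Confirm numerically:
  x=-3.638: |R|=0.19808 <1
  x=-3.502: |R|=0.12600 <1
  x=-3.073: |R|=0.04943 <1
  x=-2.496: |R|=0.16100 <1
  x=-5.184: |R|=1.57468 >1
  x=-5.091: |R|=1.46292 >1
Interval (-4.6667, 0).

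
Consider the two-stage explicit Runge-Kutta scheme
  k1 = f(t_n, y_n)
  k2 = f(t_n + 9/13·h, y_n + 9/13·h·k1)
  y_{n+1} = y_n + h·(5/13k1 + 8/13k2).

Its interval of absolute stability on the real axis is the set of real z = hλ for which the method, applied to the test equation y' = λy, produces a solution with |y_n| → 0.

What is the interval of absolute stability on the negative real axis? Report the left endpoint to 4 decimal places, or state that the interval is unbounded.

With y'=λy (z=hλ):
  k1=λy_n ⇒ h·k1=z·y_n;  k2=λ(1+9/13z)y_n ⇒ h·k2=z(1+9/13z)y_n
  y_{n+1}/y_n = 1 + 5/13z + 8/13z(1+9/13z) = 1 + z + 72/169z²
  R(z) = 1 + z + 72/169z².

Solve |R(x)|<1 on ℝ⁻.
x=-1.43: |R|=0.4412
R=1: x+72/169x²=0 ⇒ x=−169/72=-2.3472; min R=1−1/(4·72/169)=0.4132>−1
Confirm numerically:
  x=-1.913: |R|=0.64611 <1
  x=-1.894: |R|=0.63429 <1
  x=-1.531: |R|=0.46761 <1
  x=-2.943: |R|=1.74700 >1
  x=-2.592: |R|=1.27030 >1
Stable set (-2.3472, 0).

(-2.3472, 0).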